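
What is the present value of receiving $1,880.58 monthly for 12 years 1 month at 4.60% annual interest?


Present value of an ordinary annuity: PV = PMT × (1 − (1 + r)^(−n)) / r
Monthly rate r = 0.046/12 ≈ 0.00383333, n = 145
PV = $1,880.58 × (1 − (1 + 0.046/12)^(−145)) / (0.046/12)
PV = $1,880.58 × 111.077241
PV = $208,889.64

PV = PMT × (1-(1+r)^(-n))/r = $208,889.64


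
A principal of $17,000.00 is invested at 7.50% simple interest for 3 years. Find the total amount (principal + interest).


Total amount formula: A = P(1 + rt) = P + P·r·t
Interest: I = P × r × t = $17,000.00 × 0.075 × 3 = $3,825.00
A = P + I = $17,000.00 + $3,825.00 = $20,825.00

A = P + I = P(1 + rt) = $20,825.00


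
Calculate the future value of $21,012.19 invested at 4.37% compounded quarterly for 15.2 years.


Compound interest formula: A = P(1 + r/n)^(nt)
A = $21,012.19 × (1 + 0.0437/4)^(4 × 15.2)
Growth factor: (1 + 0.0437/4)^60.8 = 1.9360267
A = $21,012.19 × 1.9360267
A = $40,680.16

A = P(1 + r/n)^(nt) = $40,680.16


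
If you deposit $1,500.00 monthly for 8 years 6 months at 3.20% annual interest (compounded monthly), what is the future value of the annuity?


Future value of an ordinary annuity: FV = PMT × ((1 + r)^n − 1) / r
Monthly rate r = 0.032/12 ≈ 0.00266667, n = 102
FV = $1,500.00 × ((1 + 0.032/12)^102 − 1) / (0.032/12)
FV = $1,500.00 × 117.041963
FV = $175,562.94

FV = PMT × ((1+r)^n - 1)/r = $175,562.94


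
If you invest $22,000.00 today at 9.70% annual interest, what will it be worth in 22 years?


Future value formula: FV = PV × (1 + r)^t
FV = $22,000.00 × (1 + 0.097)^22
FV = $22,000.00 × 7.665594
FV = $168,643.07

FV = PV × (1 + r)^t = $168,643.07


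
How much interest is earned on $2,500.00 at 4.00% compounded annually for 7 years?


Compound interest earned = final amount − principal.
A = P(1 + r/n)^(nt) = $2,500.00 × (1 + 0.04/1)^(1 × 7) = $3,289.83
Interest = A − P = $3,289.83 − $2,500.00 = $789.83

Interest = A - P = $789.83


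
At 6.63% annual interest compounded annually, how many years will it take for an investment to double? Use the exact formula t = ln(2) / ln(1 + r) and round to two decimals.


Doubling condition: (1 + r)^t = 2
Take ln of both sides: t × ln(1 + r) = ln(2)
t = ln(2) / ln(1 + r)
t = 0.693147 / 0.064195
t = 10.80

t = ln(2) / ln(1 + r) = 10.80 years


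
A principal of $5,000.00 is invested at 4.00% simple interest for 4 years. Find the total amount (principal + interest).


Total amount formula: A = P(1 + rt) = P + P·r·t
Interest: I = P × r × t = $5,000.00 × 0.04 × 4 = $800.00
A = P + I = $5,000.00 + $800.00 = $5,800.00

A = P + I = P(1 + rt) = $5,800.00


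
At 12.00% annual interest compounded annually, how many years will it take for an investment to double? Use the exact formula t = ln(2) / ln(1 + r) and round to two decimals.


Doubling condition: (1 + r)^t = 2
Take ln of both sides: t × ln(1 + r) = ln(2)
t = ln(2) / ln(1 + r)
t = 0.693147 / 0.113329
t = 6.12

t = ln(2) / ln(1 + r) = 6.12 years


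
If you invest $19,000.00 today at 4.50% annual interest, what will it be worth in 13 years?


Future value formula: FV = PV × (1 + r)^t
FV = $19,000.00 × (1 + 0.045)^13
FV = $19,000.00 × 1.7721961
FV = $33,671.73

FV = PV × (1 + r)^t = $33,671.73


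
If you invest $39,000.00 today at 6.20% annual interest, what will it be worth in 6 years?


Future value formula: FV = PV × (1 + r)^t
FV = $39,000.00 × (1 + 0.062)^6
FV = $39,000.00 × 1.4346538
FV = $55,951.50

FV = PV × (1 + r)^t = $55,951.50


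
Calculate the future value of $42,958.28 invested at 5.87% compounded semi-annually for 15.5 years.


Compound interest formula: A = P(1 + r/n)^(nt)
A = $42,958.28 × (1 + 0.0587/2)^(2 × 15.5)
Growth factor: (1 + 0.0587/2)^31 = 2.4516312
A = $42,958.28 × 2.4516312
A = $105,317.86

A = P(1 + r/n)^(nt) = $105,317.86


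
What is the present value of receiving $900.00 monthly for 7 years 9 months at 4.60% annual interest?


Present value of an ordinary annuity: PV = PMT × (1 − (1 + r)^(−n)) / r
Monthly rate r = 0.046/12 ≈ 0.00383333, n = 93
PV = $900.00 × (1 − (1 + 0.046/12)^(−93)) / (0.046/12)
PV = $900.00 × 78.104399
PV = $70,293.96

PV = PMT × (1-(1+r)^(-n))/r = $70,293.96


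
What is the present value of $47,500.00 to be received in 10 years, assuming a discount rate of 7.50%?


Present value formula: PV = FV / (1 + r)^t
PV = $47,500.00 / (1 + 0.075)^10
PV = $47,500.00 / 2.061032
PV = $23,046.71

PV = FV / (1 + r)^t = $23,046.71


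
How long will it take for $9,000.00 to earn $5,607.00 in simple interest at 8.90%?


Rearrange the simple interest formula for t:
I = P × r × t  ⇒  t = I / (P × r)
t = $5,607.00 / ($9,000.00 × 0.089)
t = 7

t = I/(P×r) = 7 years


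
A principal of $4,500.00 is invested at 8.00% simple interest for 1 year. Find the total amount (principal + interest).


Total amount formula: A = P(1 + rt) = P + P·r·t
Interest: I = P × r × t = $4,500.00 × 0.08 × 1 = $360.00
A = P + I = $4,500.00 + $360.00 = $4,860.00

A = P + I = P(1 + rt) = $4,860.00


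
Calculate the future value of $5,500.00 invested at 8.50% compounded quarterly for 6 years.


Compound interest formula: A = P(1 + r/n)^(nt)
A = $5,500.00 × (1 + 0.085/4)^(4 × 6)
Growth factor: (1 + 0.085/4)^24 = 1.656417
A = $5,500.00 × 1.656417
A = $9,110.29

A = P(1 + r/n)^(nt) = $9,110.29


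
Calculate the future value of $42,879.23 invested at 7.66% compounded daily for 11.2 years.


Compound interest formula: A = P(1 + r/n)^(nt)
A = $42,879.23 × (1 + 0.0766/365)^(365 × 11.2)
Growth factor: (1 + 0.0766/365)^4088 = 2.3580382
A = $42,879.23 × 2.3580382
A = $101,110.86

A = P(1 + r/n)^(nt) = $101,110.86


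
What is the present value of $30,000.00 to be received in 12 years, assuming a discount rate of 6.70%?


Present value formula: PV = FV / (1 + r)^t
PV = $30,000.00 / (1 + 0.067)^12
PV = $30,000.00 / 2.1775746
PV = $13,776.80

PV = FV / (1 + r)^t = $13,776.80


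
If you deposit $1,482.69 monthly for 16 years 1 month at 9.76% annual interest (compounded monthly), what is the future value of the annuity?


Future value of an ordinary annuity: FV = PMT × ((1 + r)^n − 1) / r
Monthly rate r = 0.0976/12 ≈ 0.00813333, n = 193
FV = $1,482.69 × ((1 + 0.0976/12)^193 − 1) / (0.0976/12)
FV = $1,482.69 × 464.133579
FV = $688,166.22

FV = PMT × ((1+r)^n - 1)/r = $688,166.22


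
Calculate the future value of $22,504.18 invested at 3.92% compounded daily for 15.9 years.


Compound interest formula: A = P(1 + r/n)^(nt)
A = $22,504.18 × (1 + 0.0392/365)^(365 × 15.9)
Growth factor: (1 + 0.0392/365)^5803.5 = 1.864973
A = $22,504.18 × 1.864973
A = $41,969.69

A = P(1 + r/n)^(nt) = $41,969.69


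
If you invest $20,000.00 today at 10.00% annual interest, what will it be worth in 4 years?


Future value formula: FV = PV × (1 + r)^t
FV = $20,000.00 × (1 + 0.1)^4
FV = $20,000.00 × 1.464100
FV = $29,282.00

FV = PV × (1 + r)^t = $29,282.00


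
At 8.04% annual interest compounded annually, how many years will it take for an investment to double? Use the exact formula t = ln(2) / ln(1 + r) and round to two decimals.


Doubling condition: (1 + r)^t = 2
Take ln of both sides: t × ln(1 + r) = ln(2)
t = ln(2) / ln(1 + r)
t = 0.693147 / 0.077331
t = 8.96

t = ln(2) / ln(1 + r) = 8.96 years


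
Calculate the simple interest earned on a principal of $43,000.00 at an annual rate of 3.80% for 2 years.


Simple interest formula: I = P × r × t
I = $43,000.00 × 0.038 × 2
I = $3,268.00

I = P × r × t = $3,268.00


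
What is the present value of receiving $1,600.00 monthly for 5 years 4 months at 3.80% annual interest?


Present value of an ordinary annuity: PV = PMT × (1 − (1 + r)^(−n)) / r
Monthly rate r = 0.038/12 ≈ 0.00316667, n = 64
PV = $1,600.00 × (1 − (1 + 0.038/12)^(−64)) / (0.038/12)
PV = $1,600.00 × 57.848876
PV = $92,558.20

PV = PMT × (1-(1+r)^(-n))/r = $92,558.20


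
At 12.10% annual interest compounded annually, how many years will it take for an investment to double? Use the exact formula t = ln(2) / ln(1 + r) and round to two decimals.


Doubling condition: (1 + r)^t = 2
Take ln of both sides: t × ln(1 + r) = ln(2)
t = ln(2) / ln(1 + r)
t = 0.693147 / 0.114221
t = 6.07

t = ln(2) / ln(1 + r) = 6.07 years


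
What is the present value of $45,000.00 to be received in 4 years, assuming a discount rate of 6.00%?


Present value formula: PV = FV / (1 + r)^t
PV = $45,000.00 / (1 + 0.06)^4
PV = $45,000.00 / 1.262477
PV = $35,644.21

PV = FV / (1 + r)^t = $35,644.21


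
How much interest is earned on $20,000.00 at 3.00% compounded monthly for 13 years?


Compound interest earned = final amount − principal.
A = P(1 + r/n)^(nt) = $20,000.00 × (1 + 0.03/12)^(12 × 13) = $29,525.24
Interest = A − P = $29,525.24 − $20,000.00 = $9,525.24

Interest = A - P = $9,525.24


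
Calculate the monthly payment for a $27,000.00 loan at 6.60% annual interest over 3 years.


Loan payment formula: PMT = PV × r / (1 − (1 + r)^(−n))
Monthly rate r = 0.066/12 = 0.0055, n = 36 months
Denominator: 1 − (1 + 0.066/12)^(−36) = 0.179185
PMT = $27,000.00 × (0.066/12) / 0.179185
PMT = $828.75 per month

PMT = PV × r / (1-(1+r)^(-n)) = $828.75/month


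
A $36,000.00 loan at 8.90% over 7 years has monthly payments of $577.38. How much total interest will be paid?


Total paid over the life of the loan = PMT × n.
Total paid = $577.38 × 84 = $48,499.92
Total interest = total paid − principal = $48,499.92 − $36,000.00 = $12,499.92

Total interest = (PMT × n) - PV = $12,499.92


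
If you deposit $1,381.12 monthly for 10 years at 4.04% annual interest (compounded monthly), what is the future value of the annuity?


Future value of an ordinary annuity: FV = PMT × ((1 + r)^n − 1) / r
Monthly rate r = 0.0404/12 ≈ 0.00336667, n = 120
FV = $1,381.12 × ((1 + 0.0404/12)^120 − 1) / (0.0404/12)
FV = $1,381.12 × 147.560782
FV = $203,799.15

FV = PMT × ((1+r)^n - 1)/r = $203,799.15


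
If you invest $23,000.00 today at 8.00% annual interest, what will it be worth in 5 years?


Future value formula: FV = PV × (1 + r)^t
FV = $23,000.00 × (1 + 0.08)^5
FV = $23,000.00 × 1.4693281
FV = $33,794.55

FV = PV × (1 + r)^t = $33,794.55


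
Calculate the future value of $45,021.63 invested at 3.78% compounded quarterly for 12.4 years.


Compound interest formula: A = P(1 + r/n)^(nt)
A = $45,021.63 × (1 + 0.0378/4)^(4 × 12.4)
Growth factor: (1 + 0.0378/4)^49.6 = 1.5944345
A = $45,021.63 × 1.5944345
A = $71,784.04

A = P(1 + r/n)^(nt) = $71,784.04


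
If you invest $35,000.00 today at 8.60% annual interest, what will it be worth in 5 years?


Future value formula: FV = PV × (1 + r)^t
FV = $35,000.00 × (1 + 0.086)^5
FV = $35,000.00 × 1.5105988
FV = $52,870.96

FV = PV × (1 + r)^t = $52,870.96


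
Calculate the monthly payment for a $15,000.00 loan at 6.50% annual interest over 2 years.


Loan payment formula: PMT = PV × r / (1 − (1 + r)^(−n))
Monthly rate r = 0.065/12 ≈ 0.00541667, n = 24 months
Denominator: 1 − (1 + 0.065/12)^(−24) = 0.1215965
PMT = $15,000.00 × (0.065/12) / 0.1215965
PMT = $668.19 per month

PMT = PV × r / (1-(1+r)^(-n)) = $668.19/month


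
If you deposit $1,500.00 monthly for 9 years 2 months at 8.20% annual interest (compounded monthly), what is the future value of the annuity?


Future value of an ordinary annuity: FV = PMT × ((1 + r)^n − 1) / r
Monthly rate r = 0.082/12 ≈ 0.00683333, n = 110
FV = $1,500.00 × ((1 + 0.082/12)^110 − 1) / (0.082/12)
FV = $1,500.00 × 163.187848
FV = $244,781.77

FV = PMT × ((1+r)^n - 1)/r = $244,781.77


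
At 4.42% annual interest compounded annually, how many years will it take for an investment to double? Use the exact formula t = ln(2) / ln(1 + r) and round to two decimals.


Doubling condition: (1 + r)^t = 2
Take ln of both sides: t × ln(1 + r) = ln(2)
t = ln(2) / ln(1 + r)
t = 0.693147 / 0.043251
t = 16.03

t = ln(2) / ln(1 + r) = 16.03 years


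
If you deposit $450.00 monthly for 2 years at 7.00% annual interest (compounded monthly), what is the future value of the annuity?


Future value of an ordinary annuity: FV = PMT × ((1 + r)^n − 1) / r
Monthly rate r = 0.07/12 ≈ 0.00583333, n = 24
FV = $450.00 × ((1 + 0.07/12)^24 − 1) / (0.07/12)
FV = $450.00 × 25.681032
FV = $11,556.46

FV = PMT × ((1+r)^n - 1)/r = $11,556.46


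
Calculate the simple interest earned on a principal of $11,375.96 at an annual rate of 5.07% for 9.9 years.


Simple interest formula: I = P × r × t
I = $11,375.96 × 0.0507 × 9.9
I = $5,709.94

I = P × r × t = $5,709.94


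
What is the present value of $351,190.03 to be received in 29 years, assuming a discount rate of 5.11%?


Present value formula: PV = FV / (1 + r)^t
PV = $351,190.03 / (1 + 0.0511)^29
PV = $351,190.03 / 4.243039
PV = $82,768.51

PV = FV / (1 + r)^t = $82,768.51


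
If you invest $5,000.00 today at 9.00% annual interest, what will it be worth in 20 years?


Future value formula: FV = PV × (1 + r)^t
FV = $5,000.00 × (1 + 0.09)^20
FV = $5,000.00 × 5.6044108
FV = $28,022.05

FV = PV × (1 + r)^t = $28,022.05


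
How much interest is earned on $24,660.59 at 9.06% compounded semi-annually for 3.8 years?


Compound interest earned = final amount − principal.
A = P(1 + r/n)^(nt) = $24,660.59 × (1 + 0.0906/2)^(2 × 3.8) = $34,533.03
Interest = A − P = $34,533.03 − $24,660.59 = $9,872.44

Interest = A - P = $9,872.44


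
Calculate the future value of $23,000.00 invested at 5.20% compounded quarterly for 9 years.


Compound interest formula: A = P(1 + r/n)^(nt)
A = $23,000.00 × (1 + 0.052/4)^(4 × 9)
Growth factor: (1 + 0.052/4)^36 = 1.5919889
A = $23,000.00 × 1.5919889
A = $36,615.74

A = P(1 + r/n)^(nt) = $36,615.74


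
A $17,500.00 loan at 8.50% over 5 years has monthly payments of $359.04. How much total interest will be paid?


Total paid over the life of the loan = PMT × n.
Total paid = $359.04 × 60 = $21,542.40
Total interest = total paid − principal = $21,542.40 − $17,500.00 = $4,042.40

Total interest = (PMT × n) - PV = $4,042.40


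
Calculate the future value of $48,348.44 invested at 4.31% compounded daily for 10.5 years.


Compound interest formula: A = P(1 + r/n)^(nt)
A = $48,348.44 × (1 + 0.0431/365)^(365 × 10.5)
Growth factor: (1 + 0.0431/365)^3832.5 = 1.5722745
A = $48,348.44 × 1.5722745
A = $76,017.02

A = P(1 + r/n)^(nt) = $76,017.02


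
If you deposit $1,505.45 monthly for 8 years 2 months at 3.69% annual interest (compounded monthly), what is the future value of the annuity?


Future value of an ordinary annuity: FV = PMT × ((1 + r)^n − 1) / r
Monthly rate r = 0.0369/12 = 0.003075, n = 98
FV = $1,505.45 × ((1 + 0.0369/12)^98 − 1) / (0.0369/12)
FV = $1,505.45 × 114.165042
FV = $171,869.76

FV = PMT × ((1+r)^n - 1)/r = $171,869.76


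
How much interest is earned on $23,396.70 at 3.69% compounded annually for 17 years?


Compound interest earned = final amount − principal.
A = P(1 + r/n)^(nt) = $23,396.70 × (1 + 0.0369/1)^(1 × 17) = $43,319.30
Interest = A − P = $43,319.30 − $23,396.70 = $19,922.60

Interest = A - P = $19,922.60


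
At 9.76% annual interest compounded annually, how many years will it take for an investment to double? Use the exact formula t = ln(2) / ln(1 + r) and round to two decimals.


Doubling condition: (1 + r)^t = 2
Take ln of both sides: t × ln(1 + r) = ln(2)
t = ln(2) / ln(1 + r)
t = 0.693147 / 0.093126
t = 7.44

t = ln(2) / ln(1 + r) = 7.44 years


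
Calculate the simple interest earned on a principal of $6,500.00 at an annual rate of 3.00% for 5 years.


Simple interest formula: I = P × r × t
I = $6,500.00 × 0.03 × 5
I = $975.00

I = P × r × t = $975.00


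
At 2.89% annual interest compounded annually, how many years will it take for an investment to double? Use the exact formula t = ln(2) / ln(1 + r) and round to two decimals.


Doubling condition: (1 + r)^t = 2
Take ln of both sides: t × ln(1 + r) = ln(2)
t = ln(2) / ln(1 + r)
t = 0.693147 / 0.028490
t = 24.33

t = ln(2) / ln(1 + r) = 24.33 years


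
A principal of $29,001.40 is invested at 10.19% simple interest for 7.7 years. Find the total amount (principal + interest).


Total amount formula: A = P(1 + rt) = P + P·r·t
Interest: I = P × r × t = $29,001.40 × 0.1019 × 7.7 = $22,755.37
A = P + I = $29,001.40 + $22,755.37 = $51,756.77

A = P + I = P(1 + rt) = $51,756.77


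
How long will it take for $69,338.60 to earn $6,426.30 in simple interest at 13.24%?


Rearrange the simple interest formula for t:
I = P × r × t  ⇒  t = I / (P × r)
t = $6,426.30 / ($69,338.60 × 0.1324)
t = 0.7

t = I/(P×r) = 0.7 years


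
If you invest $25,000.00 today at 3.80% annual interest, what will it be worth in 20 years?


Future value formula: FV = PV × (1 + r)^t
FV = $25,000.00 × (1 + 0.038)^20
FV = $25,000.00 × 2.1083712
FV = $52,709.28

FV = PV × (1 + r)^t = $52,709.28


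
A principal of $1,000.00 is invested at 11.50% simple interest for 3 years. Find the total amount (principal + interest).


Total amount formula: A = P(1 + rt) = P + P·r·t
Interest: I = P × r × t = $1,000.00 × 0.115 × 3 = $345.00
A = P + I = $1,000.00 + $345.00 = $1,345.00

A = P + I = P(1 + rt) = $1,345.00


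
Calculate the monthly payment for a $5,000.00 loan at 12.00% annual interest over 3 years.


Loan payment formula: PMT = PV × r / (1 − (1 + r)^(−n))
Monthly rate r = 0.12/12 = 0.01, n = 36 months
Denominator: 1 − (1 + 0.12/12)^(−36) = 0.301075
PMT = $5,000.00 × (0.12/12) / 0.301075
PMT = $166.07 per month

PMT = PV × r / (1-(1+r)^(-n)) = $166.07/month


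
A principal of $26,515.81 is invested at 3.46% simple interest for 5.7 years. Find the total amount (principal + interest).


Total amount formula: A = P(1 + rt) = P + P·r·t
Interest: I = P × r × t = $26,515.81 × 0.0346 × 5.7 = $5,229.45
A = P + I = $26,515.81 + $5,229.45 = $31,745.26

A = P + I = P(1 + rt) = $31,745.26


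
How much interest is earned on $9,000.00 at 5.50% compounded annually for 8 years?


Compound interest earned = final amount − principal.
A = P(1 + r/n)^(nt) = $9,000.00 × (1 + 0.055/1)^(1 × 8) = $13,812.18
Interest = A − P = $13,812.18 − $9,000.00 = $4,812.18

Interest = A - P = $4,812.18


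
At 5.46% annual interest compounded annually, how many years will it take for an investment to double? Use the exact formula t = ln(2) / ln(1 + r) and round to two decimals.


Doubling condition: (1 + r)^t = 2
Take ln of both sides: t × ln(1 + r) = ln(2)
t = ln(2) / ln(1 + r)
t = 0.693147 / 0.053162
t = 13.04

t = ln(2) / ln(1 + r) = 13.04 years


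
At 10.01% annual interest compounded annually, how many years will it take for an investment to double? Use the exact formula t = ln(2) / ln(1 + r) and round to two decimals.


Doubling condition: (1 + r)^t = 2
Take ln of both sides: t × ln(1 + r) = ln(2)
t = ln(2) / ln(1 + r)
t = 0.693147 / 0.095401
t = 7.27

t = ln(2) / ln(1 + r) = 7.27 years


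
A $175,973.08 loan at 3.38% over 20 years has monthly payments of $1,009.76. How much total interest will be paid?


Total paid over the life of the loan = PMT × n.
Total paid = $1,009.76 × 240 = $242,342.40
Total interest = total paid − principal = $242,342.40 − $175,973.08 = $66,369.32

Total interest = (PMT × n) - PV = $66,369.32


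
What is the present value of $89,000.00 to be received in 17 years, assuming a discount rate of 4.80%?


Present value formula: PV = FV / (1 + r)^t
PV = $89,000.00 / (1 + 0.048)^17
PV = $89,000.00 / 2.2189208
PV = $40,109.59

PV = FV / (1 + r)^t = $40,109.59


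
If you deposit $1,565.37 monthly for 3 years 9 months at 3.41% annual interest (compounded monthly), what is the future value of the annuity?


Future value of an ordinary annuity: FV = PMT × ((1 + r)^n − 1) / r
Monthly rate r = 0.0341/12 ≈ 0.00284167, n = 45
FV = $1,565.37 × ((1 + 0.0341/12)^45 − 1) / (0.0341/12)
FV = $1,565.37 × 47.931335
FV = $75,030.27

FV = PMT × ((1+r)^n - 1)/r = $75,030.27


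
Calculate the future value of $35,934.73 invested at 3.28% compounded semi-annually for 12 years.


Compound interest formula: A = P(1 + r/n)^(nt)
A = $35,934.73 × (1 + 0.0328/2)^(2 × 12)
Growth factor: (1 + 0.0328/2)^24 = 1.4775825
A = $35,934.73 × 1.4775825
A = $53,096.53

A = P(1 + r/n)^(nt) = $53,096.53


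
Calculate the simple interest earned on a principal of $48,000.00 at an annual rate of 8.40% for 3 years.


Simple interest formula: I = P × r × t
I = $48,000.00 × 0.084 × 3
I = $12,096.00

I = P × r × t = $12,096.00


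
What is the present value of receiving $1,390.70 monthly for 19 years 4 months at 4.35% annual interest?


Present value of an ordinary annuity: PV = PMT × (1 − (1 + r)^(−n)) / r
Monthly rate r = 0.0435/12 = 0.003625, n = 232
PV = $1,390.70 × (1 − (1 + 0.0435/12)^(−232)) / (0.0435/12)
PV = $1,390.70 × 156.707490
PV = $217,933.11

PV = PMT × (1-(1+r)^(-n))/r = $217,933.11


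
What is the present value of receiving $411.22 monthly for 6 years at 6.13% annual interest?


Present value of an ordinary annuity: PV = PMT × (1 − (1 + r)^(−n)) / r
Monthly rate r = 0.0613/12 ≈ 0.00510833, n = 72
PV = $411.22 × (1 − (1 + 0.0613/12)^(−72)) / (0.0613/12)
PV = $411.22 × 60.116665
PV = $24,721.17

PV = PMT × (1-(1+r)^(-n))/r = $24,721.17


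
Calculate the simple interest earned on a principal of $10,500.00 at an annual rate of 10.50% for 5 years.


Simple interest formula: I = P × r × t
I = $10,500.00 × 0.105 × 5
I = $5,512.50

I = P × r × t = $5,512.50


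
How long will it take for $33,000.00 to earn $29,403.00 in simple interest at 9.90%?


Rearrange the simple interest formula for t:
I = P × r × t  ⇒  t = I / (P × r)
t = $29,403.00 / ($33,000.00 × 0.099)
t = 9

t = I/(P×r) = 9 years


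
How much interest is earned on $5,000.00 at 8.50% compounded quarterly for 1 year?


Compound interest earned = final amount − principal.
A = P(1 + r/n)^(nt) = $5,000.00 × (1 + 0.085/4)^(4 × 1) = $5,438.74
Interest = A − P = $5,438.74 − $5,000.00 = $438.74

Interest = A - P = $438.74


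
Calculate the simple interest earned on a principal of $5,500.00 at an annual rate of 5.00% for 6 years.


Simple interest formula: I = P × r × t
I = $5,500.00 × 0.05 × 6
I = $1,650.00

I = P × r × t = $1,650.00


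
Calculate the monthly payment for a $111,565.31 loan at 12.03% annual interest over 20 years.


Loan payment formula: PMT = PV × r / (1 − (1 + r)^(−n))
Monthly rate r = 0.1203/12 = 0.010025, n = 240 months
Denominator: 1 − (1 + 0.1203/12)^(−240) = 0.908738
PMT = $111,565.31 × (0.1203/12) / 0.908738
PMT = $1,230.76 per month

PMT = PV × r / (1-(1+r)^(-n)) = $1,230.76/month


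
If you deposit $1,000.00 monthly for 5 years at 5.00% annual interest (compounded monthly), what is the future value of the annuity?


Future value of an ordinary annuity: FV = PMT × ((1 + r)^n − 1) / r
Monthly rate r = 0.05/12 ≈ 0.00416667, n = 60
FV = $1,000.00 × ((1 + 0.05/12)^60 − 1) / (0.05/12)
FV = $1,000.00 × 68.006083
FV = $68,006.08

FV = PMT × ((1+r)^n - 1)/r = $68,006.08


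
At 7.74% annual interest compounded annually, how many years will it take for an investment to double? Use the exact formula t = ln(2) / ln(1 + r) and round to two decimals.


Doubling condition: (1 + r)^t = 2
Take ln of both sides: t × ln(1 + r) = ln(2)
t = ln(2) / ln(1 + r)
t = 0.693147 / 0.074551
t = 9.30

t = ln(2) / ln(1 + r) = 9.30 years


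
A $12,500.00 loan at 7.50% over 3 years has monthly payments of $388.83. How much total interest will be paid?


Total paid over the life of the loan = PMT × n.
Total paid = $388.83 × 36 = $13,997.88
Total interest = total paid − principal = $13,997.88 − $12,500.00 = $1,497.88

Total interest = (PMT × n) - PV = $1,497.88


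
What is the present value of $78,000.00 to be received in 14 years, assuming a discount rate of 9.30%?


Present value formula: PV = FV / (1 + r)^t
PV = $78,000.00 / (1 + 0.093)^14
PV = $78,000.00 / 3.472820
PV = $22,460.13

PV = FV / (1 + r)^t = $22,460.13


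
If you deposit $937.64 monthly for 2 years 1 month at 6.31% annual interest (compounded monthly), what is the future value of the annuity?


Future value of an ordinary annuity: FV = PMT × ((1 + r)^n − 1) / r
Monthly rate r = 0.0631/12 ≈ 0.00525833, n = 25
FV = $937.64 × ((1 + 0.0631/12)^25 − 1) / (0.0631/12)
FV = $937.64 × 26.642976
FV = $24,981.52

FV = PMT × ((1+r)^n - 1)/r = $24,981.52


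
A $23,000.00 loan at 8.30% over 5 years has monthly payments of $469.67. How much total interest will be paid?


Total paid over the life of the loan = PMT × n.
Total paid = $469.67 × 60 = $28,180.20
Total interest = total paid − principal = $28,180.20 − $23,000.00 = $5,180.20

Total interest = (PMT × n) - PV = $5,180.20


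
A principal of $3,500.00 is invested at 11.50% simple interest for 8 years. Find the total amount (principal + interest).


Total amount formula: A = P(1 + rt) = P + P·r·t
Interest: I = P × r × t = $3,500.00 × 0.115 × 8 = $3,220.00
A = P + I = $3,500.00 + $3,220.00 = $6,720.00

A = P + I = P(1 + rt) = $6,720.00


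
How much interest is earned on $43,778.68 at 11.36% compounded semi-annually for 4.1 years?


Compound interest earned = final amount − principal.
A = P(1 + r/n)^(nt) = $43,778.68 × (1 + 0.1136/2)^(2 × 4.1) = $68,865.81
Interest = A − P = $68,865.81 − $43,778.68 = $25,087.13

Interest = A - P = $25,087.13


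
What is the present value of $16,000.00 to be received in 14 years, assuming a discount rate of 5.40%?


Present value formula: PV = FV / (1 + r)^t
PV = $16,000.00 / (1 + 0.054)^14
PV = $16,000.00 / 2.088183
PV = $7,662.16

PV = FV / (1 + r)^t = $7,662.16


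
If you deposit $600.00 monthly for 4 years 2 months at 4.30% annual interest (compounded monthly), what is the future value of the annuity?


Future value of an ordinary annuity: FV = PMT × ((1 + r)^n − 1) / r
Monthly rate r = 0.043/12 ≈ 0.00358333, n = 50
FV = $600.00 × ((1 + 0.043/12)^50 − 1) / (0.043/12)
FV = $600.00 × 54.652208
FV = $32,791.32

FV = PMT × ((1+r)^n - 1)/r = $32,791.32


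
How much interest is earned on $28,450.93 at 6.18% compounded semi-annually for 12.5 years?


Compound interest earned = final amount − principal.
A = P(1 + r/n)^(nt) = $28,450.93 × (1 + 0.0618/2)^(2 × 12.5) = $60,884.95
Interest = A − P = $60,884.95 − $28,450.93 = $32,434.02

Interest = A - P = $32,434.02


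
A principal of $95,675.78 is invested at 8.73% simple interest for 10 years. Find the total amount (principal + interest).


Total amount formula: A = P(1 + rt) = P + P·r·t
Interest: I = P × r × t = $95,675.78 × 0.0873 × 10 = $83,524.96
A = P + I = $95,675.78 + $83,524.96 = $179,200.74

A = P + I = P(1 + rt) = $179,200.74


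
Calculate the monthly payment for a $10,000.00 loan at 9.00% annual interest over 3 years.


Loan payment formula: PMT = PV × r / (1 − (1 + r)^(−n))
Monthly rate r = 0.09/12 = 0.0075, n = 36 months
Denominator: 1 − (1 + 0.09/12)^(−36) = 0.235851
PMT = $10,000.00 × (0.09/12) / 0.235851
PMT = $318.00 per month

PMT = PV × r / (1-(1+r)^(-n)) = $318.00/month


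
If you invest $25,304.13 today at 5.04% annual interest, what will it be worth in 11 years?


Future value formula: FV = PV × (1 + r)^t
FV = $25,304.13 × (1 + 0.0504)^11
FV = $25,304.13 × 1.717520
FV = $43,460.35

FV = PV × (1 + r)^t = $43,460.35


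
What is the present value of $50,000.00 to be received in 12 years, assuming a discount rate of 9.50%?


Present value formula: PV = FV / (1 + r)^t
PV = $50,000.00 / (1 + 0.095)^12
PV = $50,000.00 / 2.971457
PV = $16,826.76

PV = FV / (1 + r)^t = $16,826.76


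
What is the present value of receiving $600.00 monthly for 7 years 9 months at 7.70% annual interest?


Present value of an ordinary annuity: PV = PMT × (1 − (1 + r)^(−n)) / r
Monthly rate r = 0.077/12 ≈ 0.00641667, n = 93
PV = $600.00 × (1 − (1 + 0.077/12)^(−93)) / (0.077/12)
PV = $600.00 × 69.872907
PV = $41,923.74

PV = PMT × (1-(1+r)^(-n))/r = $41,923.74


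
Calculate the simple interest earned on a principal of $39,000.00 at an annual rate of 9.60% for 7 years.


Simple interest formula: I = P × r × t
I = $39,000.00 × 0.096 × 7
I = $26,208.00

I = P × r × t = $26,208.00


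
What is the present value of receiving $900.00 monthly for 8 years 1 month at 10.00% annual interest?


Present value of an ordinary annuity: PV = PMT × (1 − (1 + r)^(−n)) / r
Monthly rate r = 0.1/12 ≈ 0.00833333, n = 97
PV = $900.00 × (1 − (1 + 0.1/12)^(−97)) / (0.1/12)
PV = $900.00 × 66.348584
PV = $59,713.73

PV = PMT × (1-(1+r)^(-n))/r = $59,713.73


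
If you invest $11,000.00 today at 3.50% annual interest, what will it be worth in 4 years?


Future value formula: FV = PV × (1 + r)^t
FV = $11,000.00 × (1 + 0.035)^4
FV = $11,000.00 × 1.147523
FV = $12,622.75

FV = PV × (1 + r)^t = $12,622.75


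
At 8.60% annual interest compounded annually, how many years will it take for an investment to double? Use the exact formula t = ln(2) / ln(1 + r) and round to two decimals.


Doubling condition: (1 + r)^t = 2
Take ln of both sides: t × ln(1 + r) = ln(2)
t = ln(2) / ln(1 + r)
t = 0.693147 / 0.082501
t = 8.40

t = ln(2) / ln(1 + r) = 8.40 years


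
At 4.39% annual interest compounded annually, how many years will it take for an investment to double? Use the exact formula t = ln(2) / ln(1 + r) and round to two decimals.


Doubling condition: (1 + r)^t = 2
Take ln of both sides: t × ln(1 + r) = ln(2)
t = ln(2) / ln(1 + r)
t = 0.693147 / 0.042964
t = 16.13

t = ln(2) / ln(1 + r) = 16.13 years


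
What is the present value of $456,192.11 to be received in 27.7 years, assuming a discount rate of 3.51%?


Present value formula: PV = FV / (1 + r)^t
PV = $456,192.11 / (1 + 0.0351)^27.7
PV = $456,192.11 / 2.6002191
PV = $175,443.72

PV = FV / (1 + r)^t = $175,443.72


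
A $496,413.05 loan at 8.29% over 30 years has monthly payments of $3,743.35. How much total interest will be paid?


Total paid over the life of the loan = PMT × n.
Total paid = $3,743.35 × 360 = $1,347,606.00
Total interest = total paid − principal = $1,347,606.00 − $496,413.05 = $851,192.95

Total interest = (PMT × n) - PV = $851,192.95


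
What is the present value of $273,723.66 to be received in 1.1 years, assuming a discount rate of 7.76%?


Present value formula: PV = FV / (1 + r)^t
PV = $273,723.66 / (1 + 0.0776)^1.1
PV = $273,723.66 / 1.08568376
PV = $252,120.99

PV = FV / (1 + r)^t = $252,120.99


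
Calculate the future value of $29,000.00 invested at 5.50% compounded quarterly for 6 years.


Compound interest formula: A = P(1 + r/n)^(nt)
A = $29,000.00 × (1 + 0.055/4)^(4 × 6)
Growth factor: (1 + 0.055/4)^24 = 1.3878445
A = $29,000.00 × 1.3878445
A = $40,247.49

A = P(1 + r/n)^(nt) = $40,247.49


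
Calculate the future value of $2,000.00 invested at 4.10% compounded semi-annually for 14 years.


Compound interest formula: A = P(1 + r/n)^(nt)
A = $2,000.00 × (1 + 0.041/2)^(2 × 14)
Growth factor: (1 + 0.041/2)^28 = 1.765079
A = $2,000.00 × 1.765079
A = $3,530.16

A = P(1 + r/n)^(nt) = $3,530.16


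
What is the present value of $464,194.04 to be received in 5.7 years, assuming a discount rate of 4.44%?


Present value formula: PV = FV / (1 + r)^t
PV = $464,194.04 / (1 + 0.0444)^5.7
PV = $464,194.04 / 1.28097637
PV = $362,375.18

PV = FV / (1 + r)^t = $362,375.18


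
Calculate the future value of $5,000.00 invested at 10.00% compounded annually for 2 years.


Compound interest formula: A = P(1 + r/n)^(nt)
A = $5,000.00 × (1 + 0.1/1)^(1 × 2)
Growth factor: (1 + 0.1/1)^2 = 1.210000
A = $5,000.00 × 1.210000
A = $6,050.00

A = P(1 + r/n)^(nt) = $6,050.00


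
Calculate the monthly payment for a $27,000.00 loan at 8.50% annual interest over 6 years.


Loan payment formula: PMT = PV × r / (1 − (1 + r)^(−n))
Monthly rate r = 0.085/12 ≈ 0.00708333, n = 72 months
Denominator: 1 − (1 + 0.085/12)^(−72) = 0.398424
PMT = $27,000.00 × (0.085/12) / 0.398424
PMT = $480.02 per month

PMT = PV × r / (1-(1+r)^(-n)) = $480.02/month


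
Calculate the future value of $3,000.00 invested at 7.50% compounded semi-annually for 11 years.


Compound interest formula: A = P(1 + r/n)^(nt)
A = $3,000.00 × (1 + 0.075/2)^(2 × 11)
Growth factor: (1 + 0.075/2)^22 = 2.247700
A = $3,000.00 × 2.247700
A = $6,743.10

A = P(1 + r/n)^(nt) = $6,743.10


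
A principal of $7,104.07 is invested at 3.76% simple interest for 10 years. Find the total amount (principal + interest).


Total amount formula: A = P(1 + rt) = P + P·r·t
Interest: I = P × r × t = $7,104.07 × 0.0376 × 10 = $2,671.13
A = P + I = $7,104.07 + $2,671.13 = $9,775.20

A = P + I = P(1 + rt) = $9,775.20


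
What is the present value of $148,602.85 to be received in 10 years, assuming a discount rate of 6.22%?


Present value formula: PV = FV / (1 + r)^t
PV = $148,602.85 / (1 + 0.0622)^10
PV = $148,602.85 / 1.8283653
PV = $81,276.35

PV = FV / (1 + r)^t = $81,276.35


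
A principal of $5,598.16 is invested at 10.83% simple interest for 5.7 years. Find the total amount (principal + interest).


Total amount formula: A = P(1 + rt) = P + P·r·t
Interest: I = P × r × t = $5,598.16 × 0.1083 × 5.7 = $3,455.80
A = P + I = $5,598.16 + $3,455.80 = $9,053.96

A = P + I = P(1 + rt) = $9,053.96


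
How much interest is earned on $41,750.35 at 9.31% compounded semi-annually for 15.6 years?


Compound interest earned = final amount − principal.
A = P(1 + r/n)^(nt) = $41,750.35 × (1 + 0.0931/2)^(2 × 15.6) = $172,651.98
Interest = A − P = $172,651.98 − $41,750.35 = $130,901.63

Interest = A - P = $130,901.63


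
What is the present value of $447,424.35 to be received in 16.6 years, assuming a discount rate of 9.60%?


Present value formula: PV = FV / (1 + r)^t
PV = $447,424.35 / (1 + 0.096)^16.6
PV = $447,424.35 / 4.5798916
PV = $97,693.22

PV = FV / (1 + r)^t = $97,693.22


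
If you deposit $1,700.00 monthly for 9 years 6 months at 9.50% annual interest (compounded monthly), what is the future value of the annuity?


Future value of an ordinary annuity: FV = PMT × ((1 + r)^n − 1) / r
Monthly rate r = 0.095/12 ≈ 0.00791667, n = 114
FV = $1,700.00 × ((1 + 0.095/12)^114 − 1) / (0.095/12)
FV = $1,700.00 × 184.043736
FV = $312,874.35

FV = PMT × ((1+r)^n - 1)/r = $312,874.35


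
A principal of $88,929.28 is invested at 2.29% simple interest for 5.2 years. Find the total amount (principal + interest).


Total amount formula: A = P(1 + rt) = P + P·r·t
Interest: I = P × r × t = $88,929.28 × 0.0229 × 5.2 = $10,589.70
A = P + I = $88,929.28 + $10,589.70 = $99,518.98

A = P + I = P(1 + rt) = $99,518.98


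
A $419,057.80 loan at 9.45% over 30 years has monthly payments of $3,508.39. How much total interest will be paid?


Total paid over the life of the loan = PMT × n.
Total paid = $3,508.39 × 360 = $1,263,020.40
Total interest = total paid − principal = $1,263,020.40 − $419,057.80 = $843,962.60

Total interest = (PMT × n) - PV = $843,962.60


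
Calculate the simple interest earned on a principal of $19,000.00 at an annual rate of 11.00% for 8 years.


Simple interest formula: I = P × r × t
I = $19,000.00 × 0.11 × 8
I = $16,720.00

I = P × r × t = $16,720.00


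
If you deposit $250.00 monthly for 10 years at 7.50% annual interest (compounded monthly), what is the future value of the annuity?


Future value of an ordinary annuity: FV = PMT × ((1 + r)^n − 1) / r
Monthly rate r = 0.075/12 = 0.00625, n = 120
FV = $250.00 × ((1 + 0.075/12)^120 − 1) / (0.075/12)
FV = $250.00 × 177.930342
FV = $44,482.59

FV = PMT × ((1+r)^n - 1)/r = $44,482.59


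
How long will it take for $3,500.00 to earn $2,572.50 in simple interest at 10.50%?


Rearrange the simple interest formula for t:
I = P × r × t  ⇒  t = I / (P × r)
t = $2,572.50 / ($3,500.00 × 0.105)
t = 7

t = I/(P×r) = 7 years


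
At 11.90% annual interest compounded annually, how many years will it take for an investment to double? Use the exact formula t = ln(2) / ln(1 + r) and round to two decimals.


Doubling condition: (1 + r)^t = 2
Take ln of both sides: t × ln(1 + r) = ln(2)
t = ln(2) / ln(1 + r)
t = 0.693147 / 0.112435
t = 6.16

t = ln(2) / ln(1 + r) = 6.16 years


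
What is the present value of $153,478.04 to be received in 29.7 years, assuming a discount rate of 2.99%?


Present value formula: PV = FV / (1 + r)^t
PV = $153,478.04 / (1 + 0.0299)^29.7
PV = $153,478.04 / 2.398906
PV = $63,978.35

PV = FV / (1 + r)^t = $63,978.35


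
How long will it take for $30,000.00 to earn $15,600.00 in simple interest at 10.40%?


Rearrange the simple interest formula for t:
I = P × r × t  ⇒  t = I / (P × r)
t = $15,600.00 / ($30,000.00 × 0.104)
t = 5

t = I/(P×r) = 5 years


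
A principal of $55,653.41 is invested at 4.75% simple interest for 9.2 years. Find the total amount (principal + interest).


Total amount formula: A = P(1 + rt) = P + P·r·t
Interest: I = P × r × t = $55,653.41 × 0.0475 × 9.2 = $24,320.54
A = P + I = $55,653.41 + $24,320.54 = $79,973.95

A = P + I = P(1 + rt) = $79,973.95


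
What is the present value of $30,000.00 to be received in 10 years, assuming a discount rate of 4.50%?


Present value formula: PV = FV / (1 + r)^t
PV = $30,000.00 / (1 + 0.045)^10
PV = $30,000.00 / 1.5529694
PV = $19,317.83

PV = FV / (1 + r)^t = $19,317.83


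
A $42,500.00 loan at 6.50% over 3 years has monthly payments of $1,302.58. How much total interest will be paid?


Total paid over the life of the loan = PMT × n.
Total paid = $1,302.58 × 36 = $46,892.88
Total interest = total paid − principal = $46,892.88 − $42,500.00 = $4,392.88

Total interest = (PMT × n) - PV = $4,392.88


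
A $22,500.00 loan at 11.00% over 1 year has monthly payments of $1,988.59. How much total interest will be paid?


Total paid over the life of the loan = PMT × n.
Total paid = $1,988.59 × 12 = $23,863.08
Total interest = total paid − principal = $23,863.08 − $22,500.00 = $1,363.08

Total interest = (PMT × n) - PV = $1,363.08


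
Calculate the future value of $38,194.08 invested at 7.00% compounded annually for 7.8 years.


Compound interest formula: A = P(1 + r/n)^(nt)
A = $38,194.08 × (1 + 0.07/1)^(1 × 7.8)
Growth factor: (1 + 0.07/1)^7.8 = 1.6950927
A = $38,194.08 × 1.6950927
A = $64,742.51

A = P(1 + r/n)^(nt) = $64,742.51


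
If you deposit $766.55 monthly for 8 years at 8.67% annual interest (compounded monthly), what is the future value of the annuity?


Future value of an ordinary annuity: FV = PMT × ((1 + r)^n − 1) / r
Monthly rate r = 0.0867/12 = 0.007225, n = 96
FV = $766.55 × ((1 + 0.0867/12)^96 − 1) / (0.0867/12)
FV = $766.55 × 137.843951
FV = $105,664.28

FV = PMT × ((1+r)^n - 1)/r = $105,664.28


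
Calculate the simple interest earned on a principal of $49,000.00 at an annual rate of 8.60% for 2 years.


Simple interest formula: I = P × r × t
I = $49,000.00 × 0.086 × 2
I = $8,428.00

I = P × r × t = $8,428.00


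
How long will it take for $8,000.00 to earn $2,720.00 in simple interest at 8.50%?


Rearrange the simple interest formula for t:
I = P × r × t  ⇒  t = I / (P × r)
t = $2,720.00 / ($8,000.00 × 0.085)
t = 4

t = I/(P×r) = 4 years


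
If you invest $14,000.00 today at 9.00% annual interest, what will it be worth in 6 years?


Future value formula: FV = PV × (1 + r)^t
FV = $14,000.00 × (1 + 0.09)^6
FV = $14,000.00 × 1.677100
FV = $23,479.40

FV = PV × (1 + r)^t = $23,479.40
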